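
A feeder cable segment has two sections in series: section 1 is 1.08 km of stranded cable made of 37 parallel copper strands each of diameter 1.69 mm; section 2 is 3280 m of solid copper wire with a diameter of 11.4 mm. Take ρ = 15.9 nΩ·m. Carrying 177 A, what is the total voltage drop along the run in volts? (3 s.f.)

127 V

ρ = 15.9 nΩ·m = 1.59×10^-8 Ω·m
Section 1: A_strand = π(8.4500e-04)² = 2.243e-06 m²; R₁ = ρL/(N·A_s) = (1.59×10^-8)(1080)/(37×2.243e-06) = 0.2069 Ω
Section 2: A = π(d/2)² = π(5.7000e-03 m)² = 1.021e-04 m²
R₂ = (1.59×10^-8)(3280)/(1.021e-04) = 0.5109 Ω
R = R₁ + R₂ = 0.7178 Ω
V = IR = 177 × 0.7178 = 127 V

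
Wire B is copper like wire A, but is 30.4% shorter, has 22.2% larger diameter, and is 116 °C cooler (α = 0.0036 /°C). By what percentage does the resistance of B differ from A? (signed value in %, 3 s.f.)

-72.9%

R ∝ ρL/d² with ρ ∝ (1+αΔT), so R_B/R_A = (1 − 30.4/100) × (1 + 22.2/100)⁻² × (1 − 0.0036×116)
= 0.696 × 0.6697 × 0.5824 = 0.2715
(R_B − R_A)/R_A = 0.2715 − 1 = -72.9%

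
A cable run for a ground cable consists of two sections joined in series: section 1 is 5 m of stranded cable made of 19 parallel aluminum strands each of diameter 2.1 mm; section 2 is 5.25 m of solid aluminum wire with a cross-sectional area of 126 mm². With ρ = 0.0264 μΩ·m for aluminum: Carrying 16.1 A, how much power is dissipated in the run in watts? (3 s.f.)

0.805 W

ρ = 0.0264 μΩ·m = 2.64×10^-8 Ω·m
Section 1: A_strand = π(1.0500e-03)² = 3.464e-06 m²; R₁ = ρL/(N·A_s) = (2.64×10^-8)(5)/(19×3.464e-06) = 0.002006 Ω
Section 2: A = 126 mm² = 1.260e-04 m²
R₂ = (2.64×10^-8)(5.25)/(1.260e-04) = 0.0011 Ω
R = R₁ + R₂ = 0.003106 Ω
P = I²R = (16.1)² × 0.003106 = 0.805 W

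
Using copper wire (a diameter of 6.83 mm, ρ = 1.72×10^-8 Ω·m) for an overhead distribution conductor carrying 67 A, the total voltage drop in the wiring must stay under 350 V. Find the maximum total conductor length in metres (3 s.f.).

11100 m

A = π(d/2)² = π(3.4150e-03 m)² = 3.664e-05 m²
L_max = V_max·A/(1·ρI) = (350)(3.664e-05)/(1.72×10^-8×67) = 11100 m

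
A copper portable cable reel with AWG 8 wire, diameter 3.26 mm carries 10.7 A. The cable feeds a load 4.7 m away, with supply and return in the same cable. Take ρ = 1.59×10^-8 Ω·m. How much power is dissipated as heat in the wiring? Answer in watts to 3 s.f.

A = π(3.26/2 mm)² = π(1.6300e-03 m)² = 8.347e-06 m²
Total conductor length (both ways) L = 2 × 4.7 = 9.4 m
R = ρL/A = (1.59×10^-8)(9.4)/(8.347e-06) = 0.01791 Ω
P = I²R = (10.7)² × 0.01791 = 2.05 W

2.05 W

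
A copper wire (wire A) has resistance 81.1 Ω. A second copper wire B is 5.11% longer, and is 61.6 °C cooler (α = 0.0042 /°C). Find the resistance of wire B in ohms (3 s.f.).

63.2 Ω

R ∝ ρL/d² with ρ ∝ (1+αΔT), so R_B/R_A = (1 + 5.11/100) × (1 − 0.0042×61.6)
= 1.051 × 0.7413 = 0.7792
R_B = 0.7792 × 81.1 = 63.2 Ω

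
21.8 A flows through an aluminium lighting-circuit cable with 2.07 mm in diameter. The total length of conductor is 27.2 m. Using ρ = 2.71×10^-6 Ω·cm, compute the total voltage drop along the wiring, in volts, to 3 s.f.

4.77 V

ρ = 2.71×10^-6 Ω·cm = 2.71×10^-8 Ω·m
A = π(d/2)² = π(1.0350e-03 m)² = 3.365e-06 m²
R = ρL/A = (2.71×10^-8)(27.2)/(3.365e-06) = 0.219 Ω
V = IR = 21.8 × 0.219 = 4.77 V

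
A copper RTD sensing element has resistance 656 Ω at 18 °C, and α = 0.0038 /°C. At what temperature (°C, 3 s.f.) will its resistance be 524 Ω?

R = R₀(1 + α(T − T₀)) ⇒ T = T₀ + (R/R₀ − 1)/α
T = 18 + (524/656 − 1)/0.0038 = 18 + (-0.2012)/0.0038 = -35.0 °C

-35.0 °C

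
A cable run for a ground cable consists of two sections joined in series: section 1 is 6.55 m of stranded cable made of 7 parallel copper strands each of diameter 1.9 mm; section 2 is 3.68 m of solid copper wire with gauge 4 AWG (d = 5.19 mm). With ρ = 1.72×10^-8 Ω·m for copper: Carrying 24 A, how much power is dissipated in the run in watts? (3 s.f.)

4.99 W

Section 1: A_strand = π(9.5000e-04)² = 2.835e-06 m²; R₁ = ρL/(N·A_s) = (1.72×10^-8)(6.55)/(7×2.835e-06) = 0.005676 Ω
Section 2: A = π(5.19/2 mm)² = π(2.5950e-03 m)² = 2.116e-05 m²
R₂ = (1.72×10^-8)(3.68)/(2.116e-05) = 0.002992 Ω
R = R₁ + R₂ = 0.008668 Ω
P = I²R = (24)² × 0.008668 = 4.99 W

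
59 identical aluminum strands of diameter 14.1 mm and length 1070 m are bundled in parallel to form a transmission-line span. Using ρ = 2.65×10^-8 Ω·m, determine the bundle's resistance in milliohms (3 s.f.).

A_strand = π(7.0500e-03 m)² = 1.561e-04 m²
R_strand = ρL/A = (2.65×10^-8)(1070)/(1.561e-04) = 0.1816 Ω
R_total = R_strand/N = 0.1816/59 = 3.08 mΩ

3.08 mΩ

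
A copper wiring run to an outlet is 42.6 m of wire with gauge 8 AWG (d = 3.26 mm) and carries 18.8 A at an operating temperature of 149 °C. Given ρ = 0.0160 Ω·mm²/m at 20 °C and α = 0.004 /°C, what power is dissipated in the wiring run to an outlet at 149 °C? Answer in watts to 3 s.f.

43.8 W

ρ = 0.0160 Ω·mm²/m = 1.60×10^-8 Ω·m
A = π(3.26/2 mm)² = π(1.6300e-03 m)² = 8.347e-06 m²
R₍20₎ = ρL/A = (1.60×10^-8)(42.6)/(8.347e-06) = 0.08166 Ω
R₍149₎ = R₍20₎(1 + αΔT) = 0.08166 × (1 + 0.004×129) = 0.1238 Ω
P = I²R = (18.8)² × 0.1238 = 43.8 W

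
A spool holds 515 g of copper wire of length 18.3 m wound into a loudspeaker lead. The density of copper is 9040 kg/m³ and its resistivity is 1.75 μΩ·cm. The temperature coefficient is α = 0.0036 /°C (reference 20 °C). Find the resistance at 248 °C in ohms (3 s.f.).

0.187 Ω

ρ = 1.75 μΩ·cm = 1.75×10^-8 Ω·m
A = m/(density·L) = 0.515/(9040×18.3) = 3.1131e-06 m²
R = ρL/A = (1.75×10^-8)(18.3)/(3.1131e-06) = 0.1029 Ω
R(248 °C) = 0.1029 × (1 + 0.0036×228) = 0.187 Ω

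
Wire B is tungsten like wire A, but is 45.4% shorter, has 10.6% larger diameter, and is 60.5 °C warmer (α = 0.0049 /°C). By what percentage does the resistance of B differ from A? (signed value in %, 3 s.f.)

-42.1%

R ∝ ρL/d² with ρ ∝ (1+αΔT), so R_B/R_A = (1 − 45.4/100) × (1 + 10.6/100)⁻² × (1 + 0.0049×60.5)
= 0.546 × 0.8175 × 1.296 = 0.5787
(R_B − R_A)/R_A = 0.5787 − 1 = -42.1%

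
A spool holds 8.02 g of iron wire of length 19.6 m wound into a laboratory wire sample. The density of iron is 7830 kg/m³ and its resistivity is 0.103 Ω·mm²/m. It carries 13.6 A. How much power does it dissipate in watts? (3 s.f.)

7150 W

ρ = 0.103 Ω·mm²/m = 1.03×10^-7 Ω·m
A = m/(density·L) = 0.00802/(7830×19.6) = 5.2258e-08 m²
R = ρL/A = (1.03×10^-7)(19.6)/(5.2258e-08) = 38.63 Ω
P = I²R = (13.6)² × 38.63 = 7150 W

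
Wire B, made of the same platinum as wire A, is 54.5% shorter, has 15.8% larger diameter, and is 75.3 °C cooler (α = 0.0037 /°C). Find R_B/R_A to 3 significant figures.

0.245

R ∝ ρL/d² with ρ ∝ (1+αΔT), so R_B/R_A = (1 − 54.5/100) × (1 + 15.8/100)⁻² × (1 − 0.0037×75.3)
= 0.455 × 0.7457 × 0.7214 = 0.245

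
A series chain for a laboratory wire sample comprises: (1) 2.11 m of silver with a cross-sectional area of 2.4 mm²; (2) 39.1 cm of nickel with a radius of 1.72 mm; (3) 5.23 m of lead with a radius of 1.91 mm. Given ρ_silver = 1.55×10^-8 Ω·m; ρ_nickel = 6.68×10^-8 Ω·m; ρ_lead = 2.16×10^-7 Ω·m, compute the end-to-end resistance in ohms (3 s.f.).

Seg 1: A = 2.4 mm² = 2.400e-06 m²
R_1 = (1.55×10^-8)(2.11)/(2.400e-06) = 0.01363 Ω
Seg 2: A = πr² = π(1.7200e-03 m)² = 9.294e-06 m²
R_2 = (6.68×10^-8)(0.391)/(9.294e-06) = 0.00281 Ω
Seg 3: A = πr² = π(1.9100e-03 m)² = 1.146e-05 m²
R_3 = (2.16×10^-7)(5.23)/(1.146e-05) = 0.09857 Ω
R_total = R_1 + R_2 + R_3 = 0.115 Ω

0.115 Ω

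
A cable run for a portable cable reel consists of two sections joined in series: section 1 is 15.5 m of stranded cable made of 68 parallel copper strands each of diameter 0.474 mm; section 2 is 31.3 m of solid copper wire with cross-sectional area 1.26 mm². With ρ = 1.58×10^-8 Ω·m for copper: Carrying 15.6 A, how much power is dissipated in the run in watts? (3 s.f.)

Section 1: A_strand = π(2.3700e-04)² = 1.765e-07 m²; R₁ = ρL/(N·A_s) = (1.58×10^-8)(15.5)/(68×1.765e-07) = 0.02041 Ω
Section 2: A = 1.26 mm² = 1.260e-06 m²
R₂ = (1.58×10^-8)(31.3)/(1.260e-06) = 0.3925 Ω
R = R₁ + R₂ = 0.4129 Ω
P = I²R = (15.6)² × 0.4129 = 100 W

100 W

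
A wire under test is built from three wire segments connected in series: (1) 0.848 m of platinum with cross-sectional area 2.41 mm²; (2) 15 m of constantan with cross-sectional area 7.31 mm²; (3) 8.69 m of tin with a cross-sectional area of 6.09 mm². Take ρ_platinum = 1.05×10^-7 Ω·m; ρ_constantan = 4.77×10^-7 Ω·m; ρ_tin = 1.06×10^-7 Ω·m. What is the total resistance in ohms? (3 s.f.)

Seg 1: A = 2.41 mm² = 2.410e-06 m²
R_1 = (1.05×10^-7)(0.848)/(2.410e-06) = 0.03695 Ω
Seg 2: A = 7.31 mm² = 7.310e-06 m²
R_2 = (4.77×10^-7)(15)/(7.310e-06) = 0.9788 Ω
Seg 3: A = 6.09 mm² = 6.090e-06 m²
R_3 = (1.06×10^-7)(8.69)/(6.090e-06) = 0.1513 Ω
R_total = R_1 + R_2 + R_3 = 1.17 Ω

1.17 Ω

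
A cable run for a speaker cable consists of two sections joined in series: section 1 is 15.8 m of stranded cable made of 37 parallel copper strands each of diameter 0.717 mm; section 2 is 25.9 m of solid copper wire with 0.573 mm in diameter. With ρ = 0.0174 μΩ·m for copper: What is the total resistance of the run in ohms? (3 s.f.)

ρ = 0.0174 μΩ·m = 1.74×10^-8 Ω·m
Section 1: A_strand = π(3.5850e-04)² = 4.038e-07 m²; R₁ = ρL/(N·A_s) = (1.74×10^-8)(15.8)/(37×4.038e-07) = 0.0184 Ω
Section 2: A = π(d/2)² = π(2.8650e-04 m)² = 2.579e-07 m²
R₂ = (1.74×10^-8)(25.9)/(2.579e-07) = 1.748 Ω
R = R₁ + R₂ = 1.77 Ω

1.77 Ω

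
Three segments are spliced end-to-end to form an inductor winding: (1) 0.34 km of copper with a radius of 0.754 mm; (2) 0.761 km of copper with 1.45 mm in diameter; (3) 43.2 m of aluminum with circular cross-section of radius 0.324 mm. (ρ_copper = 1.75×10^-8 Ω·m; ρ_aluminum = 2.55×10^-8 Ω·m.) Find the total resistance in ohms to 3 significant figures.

Seg 1: A = πr² = π(7.5400e-04 m)² = 1.786e-06 m²
R_1 = (1.75×10^-8)(340)/(1.786e-06) = 3.331 Ω
Seg 2: A = π(d/2)² = π(7.2500e-04 m)² = 1.651e-06 m²
R_2 = (1.75×10^-8)(761)/(1.651e-06) = 8.065 Ω
Seg 3: A = πr² = π(3.2400e-04 m)² = 3.298e-07 m²
R_3 = (2.55×10^-8)(43.2)/(3.298e-07) = 3.34 Ω
R_total = R_1 + R_2 + R_3 = 14.7 Ω

14.7 Ω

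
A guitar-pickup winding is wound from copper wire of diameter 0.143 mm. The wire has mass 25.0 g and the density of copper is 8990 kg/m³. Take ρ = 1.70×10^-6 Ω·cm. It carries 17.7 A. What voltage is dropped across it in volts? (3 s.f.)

3240 V

ρ = 1.70×10^-6 Ω·cm = 1.70×10^-8 Ω·m
A = π(d/2)² = π(7.1500e-05 m)² = 1.6061e-08 m²
L = m/(density·A) = 0.025/(8990×1.6061e-08) = 173.1 m
R = ρL/A = (1.70×10^-8)(173.1)/(1.6061e-08) = 183.3 Ω
V = IR = 17.7 × 183.3 = 3240 V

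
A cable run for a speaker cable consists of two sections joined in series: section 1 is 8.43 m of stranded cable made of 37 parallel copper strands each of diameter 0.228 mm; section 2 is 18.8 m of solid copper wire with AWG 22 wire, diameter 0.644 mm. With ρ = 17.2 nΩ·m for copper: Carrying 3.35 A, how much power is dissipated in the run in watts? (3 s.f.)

12.2 W

ρ = 17.2 nΩ·m = 1.72×10^-8 Ω·m
Section 1: A_strand = π(1.1400e-04)² = 4.083e-08 m²; R₁ = ρL/(N·A_s) = (1.72×10^-8)(8.43)/(37×4.083e-08) = 0.09598 Ω
Section 2: A = π(0.644/2 mm)² = π(3.2200e-04 m)² = 3.257e-07 m²
R₂ = (1.72×10^-8)(18.8)/(3.257e-07) = 0.9927 Ω
R = R₁ + R₂ = 1.089 Ω
P = I²R = (3.35)² × 1.089 = 12.2 W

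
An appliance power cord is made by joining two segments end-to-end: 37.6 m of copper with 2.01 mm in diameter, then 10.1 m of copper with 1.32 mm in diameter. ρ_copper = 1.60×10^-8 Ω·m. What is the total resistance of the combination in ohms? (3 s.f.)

Segment 1: A = π(d/2)² = π(1.0050e-03 m)² = 3.173e-06 m²
R₁ = ρL/A = (1.60×10^-8)(37.6)/(3.173e-06) = 0.1896 Ω
Segment 2: A = π(d/2)² = π(6.6000e-04 m)² = 1.368e-06 m²
R₂ = (1.60×10^-8)(10.1)/(1.368e-06) = 0.1181 Ω
R = R₁ + R₂ = 0.308 Ω

0.308 Ω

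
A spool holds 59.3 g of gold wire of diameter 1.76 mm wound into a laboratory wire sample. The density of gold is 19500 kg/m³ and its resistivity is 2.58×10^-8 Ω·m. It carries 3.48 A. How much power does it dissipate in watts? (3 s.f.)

A = π(d/2)² = π(8.8000e-04 m)² = 2.4328e-06 m²
L = m/(density·A) = 0.0593/(19500×2.4328e-06) = 1.25 m
R = ρL/A = (2.58×10^-8)(1.25)/(2.4328e-06) = 0.01326 Ω
P = I²R = (3.48)² × 0.01326 = 0.161 W

0.161 W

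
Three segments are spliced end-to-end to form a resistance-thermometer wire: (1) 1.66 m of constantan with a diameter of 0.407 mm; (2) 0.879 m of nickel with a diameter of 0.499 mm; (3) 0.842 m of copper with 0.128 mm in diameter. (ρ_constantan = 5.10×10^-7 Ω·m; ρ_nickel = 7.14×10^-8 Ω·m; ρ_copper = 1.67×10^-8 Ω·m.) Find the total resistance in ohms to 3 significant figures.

7.92 Ω

Seg 1: A = π(d/2)² = π(2.0350e-04 m)² = 1.301e-07 m²
R_1 = (5.10×10^-7)(1.66)/(1.301e-07) = 6.507 Ω
Seg 2: A = π(d/2)² = π(2.4950e-04 m)² = 1.956e-07 m²
R_2 = (7.14×10^-8)(0.879)/(1.956e-07) = 0.3209 Ω
Seg 3: A = π(d/2)² = π(6.4000e-05 m)² = 1.287e-08 m²
R_3 = (1.67×10^-8)(0.842)/(1.287e-08) = 1.093 Ω
R_total = R_1 + R_2 + R_3 = 7.92 Ω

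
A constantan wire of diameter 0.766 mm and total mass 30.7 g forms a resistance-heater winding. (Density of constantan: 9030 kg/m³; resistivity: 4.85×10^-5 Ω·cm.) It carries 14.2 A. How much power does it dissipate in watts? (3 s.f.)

1570 W

ρ = 4.85×10^-5 Ω·cm = 4.85×10^-7 Ω·m
A = π(d/2)² = π(3.8300e-04 m)² = 4.6084e-07 m²
L = m/(density·A) = 0.0307/(9030×4.6084e-07) = 7.377 m
R = ρL/A = (4.85×10^-7)(7.377)/(4.6084e-07) = 7.764 Ω
P = I²R = (14.2)² × 7.764 = 1570 W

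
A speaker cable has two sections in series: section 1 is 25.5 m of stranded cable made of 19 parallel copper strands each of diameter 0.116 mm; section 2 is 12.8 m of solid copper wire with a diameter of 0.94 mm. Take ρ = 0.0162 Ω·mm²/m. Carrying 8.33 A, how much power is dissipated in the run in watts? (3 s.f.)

163 W

ρ = 0.0162 Ω·mm²/m = 1.62×10^-8 Ω·m
Section 1: A_strand = π(5.8000e-05)² = 1.057e-08 m²; R₁ = ρL/(N·A_s) = (1.62×10^-8)(25.5)/(19×1.057e-08) = 2.057 Ω
Section 2: A = π(d/2)² = π(4.7000e-04 m)² = 6.940e-07 m²
R₂ = (1.62×10^-8)(12.8)/(6.940e-07) = 0.2988 Ω
R = R₁ + R₂ = 2.356 Ω
P = I²R = (8.33)² × 2.356 = 163 W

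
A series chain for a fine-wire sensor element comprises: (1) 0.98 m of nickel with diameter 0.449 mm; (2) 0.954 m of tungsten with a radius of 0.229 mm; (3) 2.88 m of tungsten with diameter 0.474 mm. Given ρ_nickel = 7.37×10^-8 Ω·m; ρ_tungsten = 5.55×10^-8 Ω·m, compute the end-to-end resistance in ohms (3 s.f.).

1.68 Ω

Seg 1: A = π(d/2)² = π(2.2450e-04 m)² = 1.583e-07 m²
R_1 = (7.37×10^-8)(0.98)/(1.583e-07) = 0.4562 Ω
Seg 2: A = πr² = π(2.2900e-04 m)² = 1.647e-07 m²
R_2 = (5.55×10^-8)(0.954)/(1.647e-07) = 0.3214 Ω
Seg 3: A = π(d/2)² = π(2.3700e-04 m)² = 1.765e-07 m²
R_3 = (5.55×10^-8)(2.88)/(1.765e-07) = 0.9058 Ω
R_total = R_1 + R_2 + R_3 = 1.68 Ω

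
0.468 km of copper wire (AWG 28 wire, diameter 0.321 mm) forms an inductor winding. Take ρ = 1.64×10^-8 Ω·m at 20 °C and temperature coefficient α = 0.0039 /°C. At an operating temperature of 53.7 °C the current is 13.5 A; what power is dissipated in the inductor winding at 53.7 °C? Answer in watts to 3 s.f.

19600 W

A = π(0.321/2 mm)² = π(1.6050e-04 m)² = 8.093e-08 m²
R₍20₎ = ρL/A = (1.64×10^-8)(468)/(8.093e-08) = 94.84 Ω
R₍53.7₎ = R₍20₎(1 + αΔT) = 94.84 × (1 + 0.0039×33.7) = 107.3 Ω
P = I²R = (13.5)² × 107.3 = 19600 W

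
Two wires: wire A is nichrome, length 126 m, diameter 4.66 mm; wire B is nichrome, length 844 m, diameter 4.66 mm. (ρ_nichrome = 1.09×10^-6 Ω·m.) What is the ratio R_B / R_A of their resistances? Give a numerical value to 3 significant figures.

R ∝ ρL/d², so R_B/R_A = (L_B/L_A)
= (844/126) = 6.70

6.70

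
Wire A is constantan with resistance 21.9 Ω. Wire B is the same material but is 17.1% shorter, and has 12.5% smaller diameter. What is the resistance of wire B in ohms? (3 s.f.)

23.7 Ω

R ∝ L/d², so R_B/R_A = (1 − 17.1/100) × (1 − 12.5/100)⁻²
= 0.829 × 1.306 = 1.083
R_B = 1.083 × 21.9 = 23.7 Ω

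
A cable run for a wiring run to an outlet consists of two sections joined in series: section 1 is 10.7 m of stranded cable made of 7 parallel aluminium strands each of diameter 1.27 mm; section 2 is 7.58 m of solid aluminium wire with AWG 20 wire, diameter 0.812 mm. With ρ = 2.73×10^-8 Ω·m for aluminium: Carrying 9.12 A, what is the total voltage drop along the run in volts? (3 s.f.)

Section 1: A_strand = π(6.3500e-04)² = 1.267e-06 m²; R₁ = ρL/(N·A_s) = (2.73×10^-8)(10.7)/(7×1.267e-06) = 0.03294 Ω
Section 2: A = π(0.812/2 mm)² = π(4.0600e-04 m)² = 5.178e-07 m²
R₂ = (2.73×10^-8)(7.58)/(5.178e-07) = 0.3996 Ω
R = R₁ + R₂ = 0.4325 Ω
V = IR = 9.12 × 0.4325 = 3.94 V

3.94 V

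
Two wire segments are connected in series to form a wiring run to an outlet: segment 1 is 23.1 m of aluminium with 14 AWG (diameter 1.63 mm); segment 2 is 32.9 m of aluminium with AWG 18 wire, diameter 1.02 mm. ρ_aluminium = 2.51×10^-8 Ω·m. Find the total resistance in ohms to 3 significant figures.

Segment 1: A = π(1.63/2 mm)² = π(8.1500e-04 m)² = 2.087e-06 m²
R₁ = ρL/A = (2.51×10^-8)(23.1)/(2.087e-06) = 0.2779 Ω
Segment 2: A = π(1.02/2 mm)² = π(5.1000e-04 m)² = 8.171e-07 m²
R₂ = (2.51×10^-8)(32.9)/(8.171e-07) = 1.011 Ω
R = R₁ + R₂ = 1.29 Ω

1.29 Ω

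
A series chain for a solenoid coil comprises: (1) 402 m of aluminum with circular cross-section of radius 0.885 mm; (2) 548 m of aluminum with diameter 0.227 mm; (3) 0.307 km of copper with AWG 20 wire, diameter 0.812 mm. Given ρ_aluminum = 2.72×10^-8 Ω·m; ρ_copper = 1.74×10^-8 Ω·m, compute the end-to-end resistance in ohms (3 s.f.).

383 Ω

Seg 1: A = πr² = π(8.8500e-04 m)² = 2.461e-06 m²
R_1 = (2.72×10^-8)(402)/(2.461e-06) = 4.444 Ω
Seg 2: A = π(d/2)² = π(1.1350e-04 m)² = 4.047e-08 m²
R_2 = (2.72×10^-8)(548)/(4.047e-08) = 368.3 Ω
Seg 3: A = π(0.812/2 mm)² = π(4.0600e-04 m)² = 5.178e-07 m²
R_3 = (1.74×10^-8)(307)/(5.178e-07) = 10.32 Ω
R_total = R_1 + R_2 + R_3 = 383 Ω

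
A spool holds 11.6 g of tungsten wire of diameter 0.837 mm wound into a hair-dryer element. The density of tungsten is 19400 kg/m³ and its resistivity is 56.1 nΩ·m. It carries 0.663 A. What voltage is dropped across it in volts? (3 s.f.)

ρ = 56.1 nΩ·m = 5.61×10^-8 Ω·m
A = π(d/2)² = π(4.1850e-04 m)² = 5.5023e-07 m²
L = m/(density·A) = 0.0116/(19400×5.5023e-07) = 1.087 m
R = ρL/A = (5.61×10^-8)(1.087)/(5.5023e-07) = 0.1108 Ω
V = IR = 0.663 × 0.1108 = 0.0735 V

0.0735 V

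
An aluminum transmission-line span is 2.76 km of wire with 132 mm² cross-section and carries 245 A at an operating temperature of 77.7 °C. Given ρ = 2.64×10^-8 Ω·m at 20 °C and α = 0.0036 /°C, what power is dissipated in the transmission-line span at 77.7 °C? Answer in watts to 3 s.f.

A = 132 mm² = 1.320e-04 m²
R₍20₎ = ρL/A = (2.64×10^-8)(2760)/(1.320e-04) = 0.552 Ω
R₍77.7₎ = R₍20₎(1 + αΔT) = 0.552 × (1 + 0.0036×57.7) = 0.6667 Ω
P = I²R = (245)² × 0.6667 = 40000 W

40000 W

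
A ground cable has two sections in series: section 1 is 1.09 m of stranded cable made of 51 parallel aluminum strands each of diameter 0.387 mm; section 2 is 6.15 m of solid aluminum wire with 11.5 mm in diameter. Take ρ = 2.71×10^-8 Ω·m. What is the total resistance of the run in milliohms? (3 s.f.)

6.53 mΩ

Section 1: A_strand = π(1.9350e-04)² = 1.176e-07 m²; R₁ = ρL/(N·A_s) = (2.71×10^-8)(1.09)/(51×1.176e-07) = 0.004924 Ω
Section 2: A = π(d/2)² = π(5.7500e-03 m)² = 1.039e-04 m²
R₂ = (2.71×10^-8)(6.15)/(1.039e-04) = 0.001605 Ω
R = R₁ + R₂ = 6.53 mΩ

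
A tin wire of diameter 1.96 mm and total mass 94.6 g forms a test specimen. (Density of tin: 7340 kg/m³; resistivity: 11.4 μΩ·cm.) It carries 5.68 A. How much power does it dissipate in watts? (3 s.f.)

ρ = 11.4 μΩ·cm = 1.14×10^-7 Ω·m
A = π(d/2)² = π(9.8000e-04 m)² = 3.0172e-06 m²
L = m/(density·A) = 0.0946/(7340×3.0172e-06) = 4.272 m
R = ρL/A = (1.14×10^-7)(4.272)/(3.0172e-06) = 0.1614 Ω
P = I²R = (5.68)² × 0.1614 = 5.21 W

5.21 W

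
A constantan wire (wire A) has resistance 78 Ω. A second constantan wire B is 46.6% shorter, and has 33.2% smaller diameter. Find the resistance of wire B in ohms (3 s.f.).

93.3 Ω

R ∝ L/d², so R_B/R_A = (1 − 46.6/100) × (1 − 33.2/100)⁻²
= 0.534 × 2.241 = 1.197
R_B = 1.197 × 78 = 93.3 Ω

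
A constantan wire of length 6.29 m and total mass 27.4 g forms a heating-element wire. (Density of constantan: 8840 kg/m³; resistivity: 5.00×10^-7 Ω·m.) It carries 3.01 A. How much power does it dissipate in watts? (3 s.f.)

57.8 W

A = m/(density·L) = 0.0274/(8840×6.29) = 4.9277e-07 m²
R = ρL/A = (5.00×10^-7)(6.29)/(4.9277e-07) = 6.382 Ω
P = I²R = (3.01)² × 6.382 = 57.8 W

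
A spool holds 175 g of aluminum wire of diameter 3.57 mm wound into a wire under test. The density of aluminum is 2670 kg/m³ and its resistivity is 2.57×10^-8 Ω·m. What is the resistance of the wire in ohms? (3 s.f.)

0.0168 Ω

A = π(d/2)² = π(1.7850e-03 m)² = 1.0010e-05 m²
L = m/(density·A) = 0.175/(2670×1.0010e-05) = 6.548 m
R = ρL/A = (2.57×10^-8)(6.548)/(1.0010e-05) = 0.0168 Ω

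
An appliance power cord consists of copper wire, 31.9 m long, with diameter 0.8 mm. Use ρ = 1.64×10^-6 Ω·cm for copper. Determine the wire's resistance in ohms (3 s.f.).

1.04 Ω

ρ = 1.64×10^-6 Ω·cm = 1.64×10^-8 Ω·m
A = π(d/2)² = π(4.0000e-04 m)² = 5.027e-07 m²
R = ρL/A = (1.64×10^-8)(31.9 m)/(5.027e-07 m²) = 1.04 Ω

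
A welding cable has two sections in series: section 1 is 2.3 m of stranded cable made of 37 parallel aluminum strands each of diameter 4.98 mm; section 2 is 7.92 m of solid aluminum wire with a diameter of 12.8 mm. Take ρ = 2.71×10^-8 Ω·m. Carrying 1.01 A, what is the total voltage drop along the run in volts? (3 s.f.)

0.00177 V

Section 1: A_strand = π(2.4900e-03)² = 1.948e-05 m²; R₁ = ρL/(N·A_s) = (2.71×10^-8)(2.3)/(37×1.948e-05) = 8.649×10^-5 Ω
Section 2: A = π(d/2)² = π(6.4000e-03 m)² = 1.287e-04 m²
R₂ = (2.71×10^-8)(7.92)/(1.287e-04) = 0.001668 Ω
R = R₁ + R₂ = 0.001754 Ω
V = IR = 1.01 × 0.001754 = 0.00177 V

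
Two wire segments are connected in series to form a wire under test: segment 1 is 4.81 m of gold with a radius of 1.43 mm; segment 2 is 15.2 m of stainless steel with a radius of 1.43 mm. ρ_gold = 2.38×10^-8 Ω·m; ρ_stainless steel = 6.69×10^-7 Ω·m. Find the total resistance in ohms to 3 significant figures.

1.60 Ω

Segment 1: A = πr² = π(1.4300e-03 m)² = 6.424e-06 m²
R₁ = ρL/A = (2.38×10^-8)(4.81)/(6.424e-06) = 0.01782 Ω
R₂ = (6.69×10^-7)(15.2)/(6.424e-06) = 1.583 Ω
R = R₁ + R₂ = 1.60 Ω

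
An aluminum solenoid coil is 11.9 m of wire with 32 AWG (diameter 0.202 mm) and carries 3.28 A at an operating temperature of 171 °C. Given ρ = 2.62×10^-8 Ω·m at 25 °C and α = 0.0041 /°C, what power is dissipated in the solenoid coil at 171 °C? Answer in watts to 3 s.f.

167 W

A = π(0.202/2 mm)² = π(1.0100e-04 m)² = 3.205e-08 m²
R₍25₎ = ρL/A = (2.62×10^-8)(11.9)/(3.205e-08) = 9.729 Ω
R₍171₎ = R₍25₎(1 + αΔT) = 9.729 × (1 + 0.0041×146) = 15.55 Ω
P = I²R = (3.28)² × 15.55 = 167 W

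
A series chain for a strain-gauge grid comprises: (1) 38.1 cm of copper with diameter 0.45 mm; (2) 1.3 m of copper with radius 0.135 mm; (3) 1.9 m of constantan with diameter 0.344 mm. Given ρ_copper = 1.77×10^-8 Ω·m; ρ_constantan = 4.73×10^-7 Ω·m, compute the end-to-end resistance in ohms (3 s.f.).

Seg 1: A = π(d/2)² = π(2.2500e-04 m)² = 1.590e-07 m²
R_1 = (1.77×10^-8)(0.381)/(1.590e-07) = 0.0424 Ω
Seg 2: A = πr² = π(1.3500e-04 m)² = 5.726e-08 m²
R_2 = (1.77×10^-8)(1.3)/(5.726e-08) = 0.4019 Ω
Seg 3: A = π(d/2)² = π(1.7200e-04 m)² = 9.294e-08 m²
R_3 = (4.73×10^-7)(1.9)/(9.294e-08) = 9.67 Ω
R_total = R_1 + R_2 + R_3 = 10.1 Ω

10.1 Ω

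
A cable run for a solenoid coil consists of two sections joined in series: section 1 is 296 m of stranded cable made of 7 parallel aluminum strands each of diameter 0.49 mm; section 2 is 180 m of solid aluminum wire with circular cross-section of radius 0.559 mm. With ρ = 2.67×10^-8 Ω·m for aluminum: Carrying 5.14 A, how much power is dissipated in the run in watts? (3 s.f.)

Section 1: A_strand = π(2.4500e-04)² = 1.886e-07 m²; R₁ = ρL/(N·A_s) = (2.67×10^-8)(296)/(7×1.886e-07) = 5.987 Ω
Section 2: A = πr² = π(5.5900e-04 m)² = 9.817e-07 m²
R₂ = (2.67×10^-8)(180)/(9.817e-07) = 4.896 Ω
R = R₁ + R₂ = 10.88 Ω
P = I²R = (5.14)² × 10.88 = 288 W

288 W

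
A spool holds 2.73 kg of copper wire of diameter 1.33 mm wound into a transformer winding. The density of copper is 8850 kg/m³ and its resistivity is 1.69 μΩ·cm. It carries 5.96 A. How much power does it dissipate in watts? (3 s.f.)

ρ = 1.69 μΩ·cm = 1.69×10^-8 Ω·m
A = π(d/2)² = π(6.6500e-04 m)² = 1.3893e-06 m²
L = m/(density·A) = 2.73/(8850×1.3893e-06) = 222 m
R = ρL/A = (1.69×10^-8)(222)/(1.3893e-06) = 2.701 Ω
P = I²R = (5.96)² × 2.701 = 95.9 W

95.9 W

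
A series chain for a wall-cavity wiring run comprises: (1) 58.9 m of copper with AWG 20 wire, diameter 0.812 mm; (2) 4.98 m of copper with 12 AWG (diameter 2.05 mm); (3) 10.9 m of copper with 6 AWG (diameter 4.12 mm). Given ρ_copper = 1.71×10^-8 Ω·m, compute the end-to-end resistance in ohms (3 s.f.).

1.98 Ω

Seg 1: A = π(0.812/2 mm)² = π(4.0600e-04 m)² = 5.178e-07 m²
R_1 = (1.71×10^-8)(58.9)/(5.178e-07) = 1.945 Ω
Seg 2: A = π(2.05/2 mm)² = π(1.0250e-03 m)² = 3.301e-06 m²
R_2 = (1.71×10^-8)(4.98)/(3.301e-06) = 0.0258 Ω
Seg 3: A = π(4.12/2 mm)² = π(2.0600e-03 m)² = 1.333e-05 m²
R_3 = (1.71×10^-8)(10.9)/(1.333e-05) = 0.01398 Ω
R_total = R_1 + R_2 + R_3 = 1.98 Ω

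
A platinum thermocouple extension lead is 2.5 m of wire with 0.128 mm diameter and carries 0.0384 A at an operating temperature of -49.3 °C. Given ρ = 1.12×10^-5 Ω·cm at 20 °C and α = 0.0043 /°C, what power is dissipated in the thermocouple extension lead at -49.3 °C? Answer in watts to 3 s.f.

0.0225 W

ρ = 1.12×10^-5 Ω·cm = 1.12×10^-7 Ω·m
A = π(d/2)² = π(6.4000e-05 m)² = 1.287e-08 m²
R₍20₎ = ρL/A = (1.12×10^-7)(2.5)/(1.287e-08) = 21.76 Ω
R₍-49.3₎ = R₍20₎(1 + αΔT) = 21.76 × (1 + 0.0043×-69.3) = 15.28 Ω
P = I²R = (0.0384)² × 15.28 = 0.0225 W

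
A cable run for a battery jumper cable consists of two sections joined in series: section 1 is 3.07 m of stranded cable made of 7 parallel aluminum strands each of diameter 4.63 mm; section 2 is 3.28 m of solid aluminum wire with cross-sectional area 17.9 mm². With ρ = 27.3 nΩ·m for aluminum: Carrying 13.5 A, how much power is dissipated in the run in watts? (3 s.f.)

1.04 W

ρ = 27.3 nΩ·m = 2.73×10^-8 Ω·m
Section 1: A_strand = π(2.3150e-03)² = 1.684e-05 m²; R₁ = ρL/(N·A_s) = (2.73×10^-8)(3.07)/(7×1.684e-05) = 7.111×10^-4 Ω
Section 2: A = 17.9 mm² = 1.790e-05 m²
R₂ = (2.73×10^-8)(3.28)/(1.790e-05) = 0.005002 Ω
R = R₁ + R₂ = 0.005714 Ω
P = I²R = (13.5)² × 0.005714 = 1.04 W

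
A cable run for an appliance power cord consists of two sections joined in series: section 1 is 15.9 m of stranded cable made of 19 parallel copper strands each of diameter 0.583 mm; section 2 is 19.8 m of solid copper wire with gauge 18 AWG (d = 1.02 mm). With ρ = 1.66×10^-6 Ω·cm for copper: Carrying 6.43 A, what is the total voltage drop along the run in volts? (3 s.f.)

ρ = 1.66×10^-6 Ω·cm = 1.66×10^-8 Ω·m
Section 1: A_strand = π(2.9150e-04)² = 2.669e-07 m²; R₁ = ρL/(N·A_s) = (1.66×10^-8)(15.9)/(19×2.669e-07) = 0.05204 Ω
Section 2: A = π(1.02/2 mm)² = π(5.1000e-04 m)² = 8.171e-07 m²
R₂ = (1.66×10^-8)(19.8)/(8.171e-07) = 0.4022 Ω
R = R₁ + R₂ = 0.4543 Ω
V = IR = 6.43 × 0.4543 = 2.92 V

2.92 V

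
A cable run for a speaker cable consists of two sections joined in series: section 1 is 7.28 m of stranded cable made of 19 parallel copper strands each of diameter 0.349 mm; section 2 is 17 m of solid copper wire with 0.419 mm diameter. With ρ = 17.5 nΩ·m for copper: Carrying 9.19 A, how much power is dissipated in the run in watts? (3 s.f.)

188 W

ρ = 17.5 nΩ·m = 1.75×10^-8 Ω·m
Section 1: A_strand = π(1.7450e-04)² = 9.566e-08 m²; R₁ = ρL/(N·A_s) = (1.75×10^-8)(7.28)/(19×9.566e-08) = 0.07009 Ω
Section 2: A = π(d/2)² = π(2.0950e-04 m)² = 1.379e-07 m²
R₂ = (1.75×10^-8)(17)/(1.379e-07) = 2.158 Ω
R = R₁ + R₂ = 2.228 Ω
P = I²R = (9.19)² × 2.228 = 188 W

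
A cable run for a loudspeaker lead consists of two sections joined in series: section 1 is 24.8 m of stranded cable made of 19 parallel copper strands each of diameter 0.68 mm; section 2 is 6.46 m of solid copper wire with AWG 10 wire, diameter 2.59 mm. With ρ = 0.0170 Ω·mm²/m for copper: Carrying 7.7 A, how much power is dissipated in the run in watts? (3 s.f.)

4.86 W

ρ = 0.0170 Ω·mm²/m = 1.70×10^-8 Ω·m
Section 1: A_strand = π(3.4000e-04)² = 3.632e-07 m²; R₁ = ρL/(N·A_s) = (1.70×10^-8)(24.8)/(19×3.632e-07) = 0.0611 Ω
Section 2: A = π(2.59/2 mm)² = π(1.2950e-03 m)² = 5.269e-06 m²
R₂ = (1.70×10^-8)(6.46)/(5.269e-06) = 0.02084 Ω
R = R₁ + R₂ = 0.08194 Ω
P = I²R = (7.7)² × 0.08194 = 4.86 W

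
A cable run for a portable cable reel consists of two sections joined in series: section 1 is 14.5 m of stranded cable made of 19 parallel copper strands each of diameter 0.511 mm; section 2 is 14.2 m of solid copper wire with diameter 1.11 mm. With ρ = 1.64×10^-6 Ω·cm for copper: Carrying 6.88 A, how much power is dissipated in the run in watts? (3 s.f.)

ρ = 1.64×10^-6 Ω·cm = 1.64×10^-8 Ω·m
Section 1: A_strand = π(2.5550e-04)² = 2.051e-07 m²; R₁ = ρL/(N·A_s) = (1.64×10^-8)(14.5)/(19×2.051e-07) = 0.06103 Ω
Section 2: A = π(d/2)² = π(5.5500e-04 m)² = 9.677e-07 m²
R₂ = (1.64×10^-8)(14.2)/(9.677e-07) = 0.2407 Ω
R = R₁ + R₂ = 0.3017 Ω
P = I²R = (6.88)² × 0.3017 = 14.3 W

14.3 W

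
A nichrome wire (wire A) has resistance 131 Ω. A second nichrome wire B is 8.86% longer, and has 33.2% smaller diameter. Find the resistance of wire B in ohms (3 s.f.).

320 Ω

R ∝ L/d², so R_B/R_A = (1 + 8.86/100) × (1 − 33.2/100)⁻²
= 1.089 × 2.241 = 2.44
R_B = 2.44 × 131 = 320 Ω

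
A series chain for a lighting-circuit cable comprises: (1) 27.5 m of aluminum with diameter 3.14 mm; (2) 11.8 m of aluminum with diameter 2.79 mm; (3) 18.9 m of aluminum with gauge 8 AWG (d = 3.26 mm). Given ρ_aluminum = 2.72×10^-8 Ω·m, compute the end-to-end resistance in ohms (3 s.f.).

0.211 Ω

Seg 1: A = π(d/2)² = π(1.5700e-03 m)² = 7.744e-06 m²
R_1 = (2.72×10^-8)(27.5)/(7.744e-06) = 0.09659 Ω
Seg 2: A = π(d/2)² = π(1.3950e-03 m)² = 6.114e-06 m²
R_2 = (2.72×10^-8)(11.8)/(6.114e-06) = 0.0525 Ω
Seg 3: A = π(3.26/2 mm)² = π(1.6300e-03 m)² = 8.347e-06 m²
R_3 = (2.72×10^-8)(18.9)/(8.347e-06) = 0.06159 Ω
R_total = R_1 + R_2 + R_3 = 0.211 Ω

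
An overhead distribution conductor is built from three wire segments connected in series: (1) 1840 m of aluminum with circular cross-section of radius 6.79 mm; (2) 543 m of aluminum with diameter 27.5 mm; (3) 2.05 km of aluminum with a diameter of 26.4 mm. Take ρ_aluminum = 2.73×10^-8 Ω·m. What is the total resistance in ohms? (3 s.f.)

0.474 Ω

Seg 1: A = πr² = π(6.7900e-03 m)² = 1.448e-04 m²
R_1 = (2.73×10^-8)(1840)/(1.448e-04) = 0.3468 Ω
Seg 2: A = π(d/2)² = π(1.3750e-02 m)² = 5.940e-04 m²
R_2 = (2.73×10^-8)(543)/(5.940e-04) = 0.02496 Ω
Seg 3: A = π(d/2)² = π(1.3200e-02 m)² = 5.474e-04 m²
R_3 = (2.73×10^-8)(2050)/(5.474e-04) = 0.1022 Ω
R_total = R_1 + R_2 + R_3 = 0.474 Ω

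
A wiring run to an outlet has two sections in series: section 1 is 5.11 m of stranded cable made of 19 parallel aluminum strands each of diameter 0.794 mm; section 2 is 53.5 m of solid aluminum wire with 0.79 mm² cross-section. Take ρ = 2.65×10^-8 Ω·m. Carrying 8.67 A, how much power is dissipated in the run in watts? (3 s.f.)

Section 1: A_strand = π(3.9700e-04)² = 4.951e-07 m²; R₁ = ρL/(N·A_s) = (2.65×10^-8)(5.11)/(19×4.951e-07) = 0.01439 Ω
Section 2: A = 0.79 mm² = 7.900e-07 m²
R₂ = (2.65×10^-8)(53.5)/(7.900e-07) = 1.795 Ω
R = R₁ + R₂ = 1.809 Ω
P = I²R = (8.67)² × 1.809 = 136 W

136 W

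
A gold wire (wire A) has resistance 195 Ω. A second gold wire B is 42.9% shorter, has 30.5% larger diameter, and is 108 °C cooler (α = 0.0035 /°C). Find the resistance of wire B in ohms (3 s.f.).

R ∝ ρL/d² with ρ ∝ (1+αΔT), so R_B/R_A = (1 − 42.9/100) × (1 + 30.5/100)⁻² × (1 − 0.0035×108)
= 0.571 × 0.5872 × 0.622 = 0.2086
R_B = 0.2086 × 195 = 40.7 Ω

40.7 Ω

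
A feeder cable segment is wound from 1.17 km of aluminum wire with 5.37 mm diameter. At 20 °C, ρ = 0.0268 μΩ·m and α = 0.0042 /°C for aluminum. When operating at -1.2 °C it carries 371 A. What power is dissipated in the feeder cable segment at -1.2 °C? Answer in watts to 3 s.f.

1.74×10^5 W

ρ = 0.0268 μΩ·m = 2.68×10^-8 Ω·m
A = π(d/2)² = π(2.6850e-03 m)² = 2.265e-05 m²
R₍20₎ = ρL/A = (2.68×10^-8)(1170)/(2.265e-05) = 1.384 Ω
R₍-1.2₎ = R₍20₎(1 + αΔT) = 1.384 × (1 + 0.0042×-21.2) = 1.261 Ω
P = I²R = (371)² × 1.261 = 1.74×10^5 W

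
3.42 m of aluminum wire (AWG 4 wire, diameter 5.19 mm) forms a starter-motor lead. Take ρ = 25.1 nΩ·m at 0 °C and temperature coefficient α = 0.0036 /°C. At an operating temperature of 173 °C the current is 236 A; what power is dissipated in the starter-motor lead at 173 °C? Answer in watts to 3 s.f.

ρ = 25.1 nΩ·m = 2.51×10^-8 Ω·m
A = π(5.19/2 mm)² = π(2.5950e-03 m)² = 2.116e-05 m²
R₍0₎ = ρL/A = (2.51×10^-8)(3.42)/(2.116e-05) = 0.004058 Ω
R₍173₎ = R₍0₎(1 + αΔT) = 0.004058 × (1 + 0.0036×173) = 0.006585 Ω
P = I²R = (236)² × 0.006585 = 367 W

367 W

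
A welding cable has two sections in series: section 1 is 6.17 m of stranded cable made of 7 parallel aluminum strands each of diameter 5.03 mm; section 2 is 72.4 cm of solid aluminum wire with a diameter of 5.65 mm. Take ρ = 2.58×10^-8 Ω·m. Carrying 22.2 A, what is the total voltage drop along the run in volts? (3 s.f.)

0.0419 V

Section 1: A_strand = π(2.5150e-03)² = 1.987e-05 m²; R₁ = ρL/(N·A_s) = (2.58×10^-8)(6.17)/(7×1.987e-05) = 0.001144 Ω
Section 2: A = π(d/2)² = π(2.8250e-03 m)² = 2.507e-05 m²
R₂ = (2.58×10^-8)(0.724)/(2.507e-05) = 7.450×10^-4 Ω
R = R₁ + R₂ = 0.001889 Ω
V = IR = 22.2 × 0.001889 = 0.0419 V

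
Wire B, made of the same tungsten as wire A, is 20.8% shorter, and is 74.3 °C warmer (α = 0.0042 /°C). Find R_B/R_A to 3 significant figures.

R ∝ ρL/d² with ρ ∝ (1+αΔT), so R_B/R_A = (1 − 20.8/100) × (1 + 0.0042×74.3)
= 0.792 × 1.312 = 1.04

1.04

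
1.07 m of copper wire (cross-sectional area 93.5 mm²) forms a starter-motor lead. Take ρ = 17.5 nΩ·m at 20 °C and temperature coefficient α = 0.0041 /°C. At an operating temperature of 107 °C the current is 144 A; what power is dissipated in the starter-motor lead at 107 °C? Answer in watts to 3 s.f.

5.63 W

ρ = 17.5 nΩ·m = 1.75×10^-8 Ω·m
A = 93.5 mm² = 9.350e-05 m²
R₍20₎ = ρL/A = (1.75×10^-8)(1.07)/(9.350e-05) = 2.003×10^-4 Ω
R₍107₎ = R₍20₎(1 + αΔT) = 2.003×10^-4 × (1 + 0.0041×87) = 2.717×10^-4 Ω
P = I²R = (144)² × 2.717×10^-4 = 5.63 W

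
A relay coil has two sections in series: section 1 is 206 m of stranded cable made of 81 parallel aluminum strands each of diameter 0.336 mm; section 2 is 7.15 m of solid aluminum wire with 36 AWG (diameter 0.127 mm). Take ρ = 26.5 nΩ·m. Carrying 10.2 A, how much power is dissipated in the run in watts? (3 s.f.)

ρ = 26.5 nΩ·m = 2.65×10^-8 Ω·m
Section 1: A_strand = π(1.6800e-04)² = 8.867e-08 m²; R₁ = ρL/(N·A_s) = (2.65×10^-8)(206)/(81×8.867e-08) = 0.7601 Ω
Section 2: A = π(0.127/2 mm)² = π(6.3500e-05 m)² = 1.267e-08 m²
R₂ = (2.65×10^-8)(7.15)/(1.267e-08) = 14.96 Ω
R = R₁ + R₂ = 15.72 Ω
P = I²R = (10.2)² × 15.72 = 1640 W

1640 W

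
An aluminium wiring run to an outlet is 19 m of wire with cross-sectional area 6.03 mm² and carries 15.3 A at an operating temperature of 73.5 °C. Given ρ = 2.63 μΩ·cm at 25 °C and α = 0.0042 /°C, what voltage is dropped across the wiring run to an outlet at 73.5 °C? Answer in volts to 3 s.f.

ρ = 2.63 μΩ·cm = 2.63×10^-8 Ω·m
A = 6.03 mm² = 6.030e-06 m²
R₍25₎ = ρL/A = (2.63×10^-8)(19)/(6.030e-06) = 0.08287 Ω
R₍73.5₎ = R₍25₎(1 + αΔT) = 0.08287 × (1 + 0.0042×48.5) = 0.09975 Ω
V = IR = 15.3 × 0.09975 = 1.53 V

1.53 V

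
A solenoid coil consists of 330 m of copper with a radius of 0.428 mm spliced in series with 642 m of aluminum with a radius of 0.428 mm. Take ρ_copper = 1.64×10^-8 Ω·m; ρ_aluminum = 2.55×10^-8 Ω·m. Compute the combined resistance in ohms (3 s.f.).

Segment 1: A = πr² = π(4.2800e-04 m)² = 5.755e-07 m²
R₁ = ρL/A = (1.64×10^-8)(330)/(5.755e-07) = 9.404 Ω
R₂ = (2.55×10^-8)(642)/(5.755e-07) = 28.45 Ω
R = R₁ + R₂ = 37.9 Ω

37.9 Ω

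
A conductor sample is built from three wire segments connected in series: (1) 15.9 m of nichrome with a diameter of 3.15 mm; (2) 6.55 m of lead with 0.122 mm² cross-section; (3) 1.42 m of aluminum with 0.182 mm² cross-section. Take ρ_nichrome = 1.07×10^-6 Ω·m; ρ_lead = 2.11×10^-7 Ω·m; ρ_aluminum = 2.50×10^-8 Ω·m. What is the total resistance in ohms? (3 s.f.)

13.7 Ω

Seg 1: A = π(d/2)² = π(1.5750e-03 m)² = 7.793e-06 m²
R_1 = (1.07×10^-6)(15.9)/(7.793e-06) = 2.183 Ω
Seg 2: A = 0.122 mm² = 1.220e-07 m²
R_2 = (2.11×10^-7)(6.55)/(1.220e-07) = 11.33 Ω
Seg 3: A = 0.182 mm² = 1.820e-07 m²
R_3 = (2.50×10^-8)(1.42)/(1.820e-07) = 0.1951 Ω
R_total = R_1 + R_2 + R_3 = 13.7 Ω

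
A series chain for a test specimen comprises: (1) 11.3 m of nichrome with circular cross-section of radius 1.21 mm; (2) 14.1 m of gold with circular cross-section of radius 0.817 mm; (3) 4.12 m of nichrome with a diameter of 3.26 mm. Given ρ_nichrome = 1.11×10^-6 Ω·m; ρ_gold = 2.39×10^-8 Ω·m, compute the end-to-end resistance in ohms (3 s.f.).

Seg 1: A = πr² = π(1.2100e-03 m)² = 4.600e-06 m²
R_1 = (1.11×10^-6)(11.3)/(4.600e-06) = 2.727 Ω
Seg 2: A = πr² = π(8.1700e-04 m)² = 2.097e-06 m²
R_2 = (2.39×10^-8)(14.1)/(2.097e-06) = 0.1607 Ω
Seg 3: A = π(d/2)² = π(1.6300e-03 m)² = 8.347e-06 m²
R_3 = (1.11×10^-6)(4.12)/(8.347e-06) = 0.5479 Ω
R_total = R_1 + R_2 + R_3 = 3.44 Ω

3.44 Ω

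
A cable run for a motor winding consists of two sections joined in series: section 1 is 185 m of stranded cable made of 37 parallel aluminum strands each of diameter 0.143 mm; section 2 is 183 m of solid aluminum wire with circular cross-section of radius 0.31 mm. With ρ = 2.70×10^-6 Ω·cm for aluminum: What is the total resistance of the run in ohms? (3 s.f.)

ρ = 2.70×10^-6 Ω·cm = 2.70×10^-8 Ω·m
Section 1: A_strand = π(7.1500e-05)² = 1.606e-08 m²; R₁ = ρL/(N·A_s) = (2.70×10^-8)(185)/(37×1.606e-08) = 8.406 Ω
Section 2: A = πr² = π(3.1000e-04 m)² = 3.019e-07 m²
R₂ = (2.70×10^-8)(183)/(3.019e-07) = 16.37 Ω
R = R₁ + R₂ = 24.8 Ω

24.8 Ω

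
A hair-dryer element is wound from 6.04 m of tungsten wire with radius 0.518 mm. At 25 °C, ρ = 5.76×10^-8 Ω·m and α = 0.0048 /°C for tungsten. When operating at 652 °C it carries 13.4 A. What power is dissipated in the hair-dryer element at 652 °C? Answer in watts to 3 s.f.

A = πr² = π(5.1800e-04 m)² = 8.430e-07 m²
R₍25₎ = ρL/A = (5.76×10^-8)(6.04)/(8.430e-07) = 0.4127 Ω
R₍652₎ = R₍25₎(1 + αΔT) = 0.4127 × (1 + 0.0048×627) = 1.655 Ω
P = I²R = (13.4)² × 1.655 = 297 W

297 W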